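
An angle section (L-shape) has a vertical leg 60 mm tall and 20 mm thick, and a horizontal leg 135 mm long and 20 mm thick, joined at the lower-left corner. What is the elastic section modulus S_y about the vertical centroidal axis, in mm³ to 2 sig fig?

Break the section into simple shapes (no overlaps), measuring from the bottom-left corner of the bounding box.
Vertical leg: 20 × 60, A = 1 200 mm², x = 10 mm, Ī = 40 000 mm⁴.
Horizontal leg (remainder): 115 × 20, A = 2 300 mm², x = 77.5 mm, Ī = 2 534 792 mm⁴.
Centroid: x̄ = ΣA·x / ΣA = 54.36 mm.
Transfer each piece to the vertical centroidal axis using Ī + A·d² with d = x − 54.36:
  vertical leg: d = -44.36 mm → contributes +2 401 067 mm⁴
  horizontal leg (remainder): d = 23.14 mm → contributes +3 766 653 mm⁴
Total I = 6 167 720 mm⁴.
Extreme fibre distance c = 80.64 mm; S = I/c = 76 482 mm³.

S_y ≈ 7.6 × 10⁴ mm³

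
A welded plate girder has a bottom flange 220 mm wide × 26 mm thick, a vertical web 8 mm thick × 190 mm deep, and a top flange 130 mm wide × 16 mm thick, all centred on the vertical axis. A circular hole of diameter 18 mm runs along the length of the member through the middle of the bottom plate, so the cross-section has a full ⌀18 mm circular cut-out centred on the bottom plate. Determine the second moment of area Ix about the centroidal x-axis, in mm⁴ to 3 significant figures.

Split into non-overlapping primitives; take the origin at the lower-left of the bounding box.
Bottom plate: 220 × 26, A = 5 720 mm², y = 13 mm, Ī = 322 227 mm⁴.
Web plate: 8 × 190, A = 1 520 mm², y = 121 mm, Ī = 4 572 667 mm⁴.
Top plate: 130 × 16, A = 2 080 mm², y = 224 mm, Ī = 44 373 mm⁴.
Hole (subtracted): ⌀18, A = 254.47 mm², y = 13 mm, Ī = 5 153 mm⁴.
Centroid: ȳ = ΣA·y / ΣA = 79.52 mm.
Transfer each piece to the centroidal x-axis using Ī + A·d² with d = y − 79.52:
  bottom plate: d = -66.52 mm → contributes +25 632 788 mm⁴
  web plate: d = 41.48 mm → contributes +7 187 952 mm⁴
  top plate: d = 144.48 mm → contributes +43 463 214 mm⁴
  hole: d = -66.52 mm → contributes −1 131 159 mm⁴
Total I = 75 152 794 mm⁴.

Ix ≈ 7.52 × 10⁷ mm⁴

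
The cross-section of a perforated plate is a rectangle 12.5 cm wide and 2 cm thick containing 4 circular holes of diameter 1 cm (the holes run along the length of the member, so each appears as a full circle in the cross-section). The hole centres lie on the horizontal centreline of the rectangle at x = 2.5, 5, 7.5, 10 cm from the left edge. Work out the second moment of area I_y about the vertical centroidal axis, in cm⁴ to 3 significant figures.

Break the section into simple shapes (no overlaps), measuring from the bottom-left corner of the bounding box.
Plate: 12.5 × 2, A = 25 cm², x = 6.25 cm, Ī = 325.52 cm⁴.
Hole 1 (subtracted): ⌀1, A = 0.7854 cm², x = 2.5 cm, Ī = 0.049087 cm⁴.
Hole 2 (subtracted): ⌀1, A = 0.7854 cm², x = 5 cm, Ī = 0.049087 cm⁴.
Hole 3 (subtracted): ⌀1, A = 0.7854 cm², x = 7.5 cm, Ī = 0.049087 cm⁴.
Hole 4 (subtracted): ⌀1, A = 0.7854 cm², x = 10 cm, Ī = 0.049087 cm⁴.
By symmetry the centroid is at mid-width, x̄ = 6.25 cm.
Transfer each piece to the vertical centroidal axis using Ī + A·d² with d = x − 6.25:
  plate: d = 0 cm → contributes +325.52 cm⁴
  hole 1: d = -3.75 cm → contributes −11.094 cm⁴
  hole 2: d = -1.25 cm → contributes −1.2763 cm⁴
  hole 3: d = 1.25 cm → contributes −1.2763 cm⁴
  hole 4: d = 3.75 cm → contributes −11.094 cm⁴
Total I = 300.78 cm⁴.

I_y ≈ 301 cm⁴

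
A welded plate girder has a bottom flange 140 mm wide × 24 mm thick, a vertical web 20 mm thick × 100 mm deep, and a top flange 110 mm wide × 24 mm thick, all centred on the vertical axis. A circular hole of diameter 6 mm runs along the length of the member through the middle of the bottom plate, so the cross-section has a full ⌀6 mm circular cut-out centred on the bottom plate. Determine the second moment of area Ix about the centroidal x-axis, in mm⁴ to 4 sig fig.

Ix ≈ 2.468 × 10⁷ mm⁴

Treat the section as a set of non-overlapping primitives; coordinates are from the bounding-box lower-left.
Bottom plate: 140 × 24, A = 3 360 mm², y = 12 mm, Ī = 161 280 mm⁴.
Web plate: 20 × 100, A = 2 000 mm², y = 74 mm, Ī = 1 666 667 mm⁴.
Top plate: 110 × 24, A = 2 640 mm², y = 136 mm, Ī = 126 720 mm⁴.
Hole (subtracted): ⌀6, A = 28.2743 mm², y = 12 mm, Ī = 63.6173 mm⁴.
Centroid: ȳ = ΣA·y / ΣA = 68.6201 mm.
Transfer each piece to the centroidal x-axis using Ī + A·d² with d = y − 68.6201:
  bottom plate: d = -56.6201 mm → contributes +10 932 893 mm⁴
  web plate: d = 5.37989 mm → contributes +1 724 553 mm⁴
  top plate: d = 67.3799 mm → contributes +12 112 450 mm⁴
  hole: d = -56.6201 mm → contributes −90706.5 mm⁴
Total I = 24 679 189 mm⁴.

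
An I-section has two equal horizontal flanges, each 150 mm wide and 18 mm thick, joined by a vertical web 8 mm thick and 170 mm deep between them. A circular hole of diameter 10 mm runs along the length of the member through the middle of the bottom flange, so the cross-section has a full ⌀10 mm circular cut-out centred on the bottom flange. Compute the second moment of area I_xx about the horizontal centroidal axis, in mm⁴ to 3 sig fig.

I_xx ≈ 5.04 × 10⁷ mm⁴

Break the section into simple shapes (no overlaps), measuring from the bottom-left corner of the bounding box.
Bottom flange: 150 × 18, A = 2 700 mm², y = 9 mm, Ī = 72 900 mm⁴.
Web: 8 × 170, A = 1 360 mm², y = 103 mm, Ī = 3 275 333 mm⁴.
Top flange: 150 × 18, A = 2 700 mm², y = 197 mm, Ī = 72 900 mm⁴.
Hole (subtracted): ⌀10, A = 78.54 mm², y = 9 mm, Ī = 490.87 mm⁴.
Centroid: ȳ = ΣA·y / ΣA = 104.1 mm.
Transfer each piece to the horizontal centroidal axis using Ī + A·d² with d = y − 104.1:
  bottom flange: d = -95.105 mm → contributes +24 494 274 mm⁴
  web: d = -1.105 mm → contributes +3 276 994 mm⁴
  top flange: d = 92.895 mm → contributes +23 372 519 mm⁴
  hole: d = -95.105 mm → contributes −710 880 mm⁴
Total I = 50 432 907 mm⁴.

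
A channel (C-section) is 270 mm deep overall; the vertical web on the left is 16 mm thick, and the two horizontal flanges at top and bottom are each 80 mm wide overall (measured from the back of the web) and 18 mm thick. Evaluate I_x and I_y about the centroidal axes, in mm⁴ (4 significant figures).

I_x ≈ 6.288 × 10⁷ mm⁴, I_y ≈ 3.283 × 10⁶ mm⁴

Treat the section as a set of non-overlapping primitives; coordinates are from the bounding-box lower-left.
Web: 16 × 270, A = 4 320 mm², y = 135 mm, Ī = 26 244 000 mm⁴.
Top flange (beyond web): 64 × 18, A = 1 152 mm², y = 261 mm, Ī = 31 104 mm⁴.
Bottom flange (beyond web): 64 × 18, A = 1 152 mm², y = 9 mm, Ī = 31 104 mm⁴.
By symmetry the centroid is at mid-height, ȳ = 135 mm.
Transfer each piece to the centroidal x-axis using Ī + A·d² with d = y − 135:
  web: d = 0 mm → contributes +26 244 000 mm⁴
  top flange (beyond web): d = 126 mm → contributes +18 320 256 mm⁴
  bottom flange (beyond web): d = -126 mm → contributes +18 320 256 mm⁴
Total I = 62 884 512 mm⁴.
For the y-axis: x̄ = 21.913 mm.
Repeating about the centroidal y-axis gives I_y = 3 282 766 mm⁴.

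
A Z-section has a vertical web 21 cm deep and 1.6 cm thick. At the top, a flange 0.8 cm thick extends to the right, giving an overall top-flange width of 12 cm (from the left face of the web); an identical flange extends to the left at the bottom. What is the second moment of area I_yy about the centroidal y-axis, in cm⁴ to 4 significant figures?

Decompose the section into non-overlapping parts with the origin at the bottom-left of its bounding rectangle.
Web: 1.6 × 21, A = 33.6 cm², x = 11.2 cm, Ī = 7.168 cm⁴.
Top flange (beyond web): 10.4 × 0.8, A = 8.32 cm², x = 17.2 cm, Ī = 74.9909 cm⁴.
Bottom flange (beyond web): 10.4 × 0.8, A = 8.32 cm², x = 5.2 cm, Ī = 74.9909 cm⁴.
Centroid: x̄ = ΣA·x / ΣA = 11.2 cm.
Transfer each piece to the centroidal y-axis using Ī + A·d² with d = x − 11.2:
  web: d = 0 cm → contributes +7.168 cm⁴
  top flange (beyond web): d = 6 cm → contributes +374.511 cm⁴
  bottom flange (beyond web): d = -6 cm → contributes +374.511 cm⁴
Total I = 756.19 cm⁴.

I_yy ≈ 756.2 cm⁴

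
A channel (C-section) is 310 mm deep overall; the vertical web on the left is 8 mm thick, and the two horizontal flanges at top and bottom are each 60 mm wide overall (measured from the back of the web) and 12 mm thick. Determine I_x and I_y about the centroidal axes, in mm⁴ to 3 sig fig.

I_x ≈ 4.76 × 10⁷ mm⁴, I_y ≈ 1.04 × 10⁶ mm⁴

Decompose the section into non-overlapping parts with the origin at the bottom-left of its bounding rectangle.
Web: 8 × 310, A = 2 480 mm², y = 155 mm, Ī = 19 860 667 mm⁴.
Top flange (beyond web): 52 × 12, A = 624 mm², y = 304 mm, Ī = 7 488 mm⁴.
Bottom flange (beyond web): 52 × 12, A = 624 mm², y = 6 mm, Ī = 7 488 mm⁴.
By symmetry the centroid is at mid-height, ȳ = 155 mm.
Transfer each piece to the centroidal x-axis using Ī + A·d² with d = y − 155:
  web: d = 0 mm → contributes +19 860 667 mm⁴
  top flange (beyond web): d = 149 mm → contributes +13 860 912 mm⁴
  bottom flange (beyond web): d = -149 mm → contributes +13 860 912 mm⁴
Total I = 47 582 491 mm⁴.
For the y-axis: x̄ = 14.043 mm.
Repeating about the centroidal y-axis gives I_y = 1 041 636 mm⁴.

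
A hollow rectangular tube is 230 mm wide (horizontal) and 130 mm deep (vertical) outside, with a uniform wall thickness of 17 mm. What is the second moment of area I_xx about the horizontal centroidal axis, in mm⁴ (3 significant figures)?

I_xx ≈ 2.77 × 10⁷ mm⁴

Treat the section as a set of non-overlapping primitives; coordinates are from the bounding-box lower-left.
Outer rectangle: 230 × 130, A = 29 900 mm², y = 65 mm, Ī = 42 109 167 mm⁴.
Inner void (subtracted): 196 × 96, A = 18 816 mm², y = 65 mm, Ī = 14 450 688 mm⁴.
By symmetry the centroid is at mid-height, ȳ = 65 mm.
All pieces are centred on the horizontal centroidal axis, so I = ΣĪ (holes subtracted) = 27 658 479 mm⁴.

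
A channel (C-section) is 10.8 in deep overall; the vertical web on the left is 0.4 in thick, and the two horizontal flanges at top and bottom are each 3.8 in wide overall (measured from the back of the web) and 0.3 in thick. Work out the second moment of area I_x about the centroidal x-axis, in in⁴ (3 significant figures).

Split into non-overlapping primitives; take the origin at the lower-left of the bounding box.
Web: 0.4 × 10.8, A = 4.32 in², y = 5.4 in, Ī = 41.99 in⁴.
Top flange (beyond web): 3.4 × 0.3, A = 1.02 in², y = 10.65 in, Ī = 0.00765 in⁴.
Bottom flange (beyond web): 3.4 × 0.3, A = 1.02 in², y = 0.15 in, Ī = 0.00765 in⁴.
By symmetry the centroid is at mid-height, ȳ = 5.4 in.
Transfer each piece to the centroidal x-axis using Ī + A·d² with d = y − 5.4:
  web: d = 0 in → contributes +41.99 in⁴
  top flange (beyond web): d = 5.25 in → contributes +28.121 in⁴
  bottom flange (beyond web): d = -5.25 in → contributes +28.121 in⁴
Total I = 98.233 in⁴.

I_x ≈ 98.2 in⁴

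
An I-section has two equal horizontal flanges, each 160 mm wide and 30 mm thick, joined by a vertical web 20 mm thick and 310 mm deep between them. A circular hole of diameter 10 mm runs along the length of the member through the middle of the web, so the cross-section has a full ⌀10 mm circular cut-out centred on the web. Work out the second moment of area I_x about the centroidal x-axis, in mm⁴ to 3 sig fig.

I_x ≈ 3.28 × 10⁸ mm⁴

Decompose the section into non-overlapping parts with the origin at the bottom-left of its bounding rectangle.
Bottom flange: 160 × 30, A = 4 800 mm², y = 15 mm, Ī = 360 000 mm⁴.
Web: 20 × 310, A = 6 200 mm², y = 185 mm, Ī = 49 651 667 mm⁴.
Top flange: 160 × 30, A = 4 800 mm², y = 355 mm, Ī = 360 000 mm⁴.
Hole (subtracted): ⌀10, A = 78.54 mm², y = 185 mm, Ī = 490.87 mm⁴.
By symmetry the centroid is at mid-height, ȳ = 185 mm.
Transfer each piece to the centroidal x-axis using Ī + A·d² with d = y − 185:
  bottom flange: d = -170 mm → contributes +139 080 000 mm⁴
  web: d = 0 mm → contributes +49 651 667 mm⁴
  top flange: d = 170 mm → contributes +139 080 000 mm⁴
  hole: d = 0 mm → contributes −490.87 mm⁴
Total I = 327 811 176 mm⁴.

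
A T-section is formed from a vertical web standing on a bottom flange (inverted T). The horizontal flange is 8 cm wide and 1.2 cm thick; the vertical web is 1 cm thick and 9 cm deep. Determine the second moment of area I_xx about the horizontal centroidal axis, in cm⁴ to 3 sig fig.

I_xx ≈ 183 cm⁴

Split into non-overlapping primitives; take the origin at the lower-left of the bounding box.
Flange: 8 × 1.2, A = 9.6 cm², y = 0.6 cm, Ī = 1.152 cm⁴.
Web: 1 × 9, A = 9 cm², y = 5.7 cm, Ī = 60.75 cm⁴.
Centroid: ȳ = ΣA·y / ΣA = 3.0677 cm.
Transfer each piece to the horizontal centroidal axis using Ī + A·d² with d = y − 3.0677:
  flange: d = -2.4677 cm → contributes +59.614 cm⁴
  web: d = 2.6323 cm → contributes +123.11 cm⁴
Total I = 182.72 cm⁴.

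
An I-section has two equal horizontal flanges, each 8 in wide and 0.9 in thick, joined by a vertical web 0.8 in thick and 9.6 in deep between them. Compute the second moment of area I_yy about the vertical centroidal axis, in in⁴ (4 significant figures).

I_yy ≈ 77.21 in⁴

Decompose the section into non-overlapping parts with the origin at the bottom-left of its bounding rectangle.
Bottom flange: 8 × 0.9, A = 7.2 in², x = 4 in, Ī = 38.4 in⁴.
Web: 0.8 × 9.6, A = 7.68 in², x = 4 in, Ī = 0.4096 in⁴.
Top flange: 8 × 0.9, A = 7.2 in², x = 4 in, Ī = 38.4 in⁴.
By symmetry the centroid is at mid-width, x̄ = 4 in.
All pieces are centred on the vertical centroidal axis, so I = ΣĪ = 77.2096 in⁴.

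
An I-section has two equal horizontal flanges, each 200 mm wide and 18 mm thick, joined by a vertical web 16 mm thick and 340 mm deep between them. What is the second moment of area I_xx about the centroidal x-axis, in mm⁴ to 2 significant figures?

Decompose the section into non-overlapping parts with the origin at the bottom-left of its bounding rectangle.
Bottom flange: 200 × 18, A = 3 600 mm², y = 9 mm, Ī = 97 200 mm⁴.
Web: 16 × 340, A = 5 440 mm², y = 188 mm, Ī = 52 405 333 mm⁴.
Top flange: 200 × 18, A = 3 600 mm², y = 367 mm, Ī = 97 200 mm⁴.
By symmetry the centroid is at mid-height, ȳ = 188 mm.
Transfer each piece to the centroidal x-axis using Ī + A·d² with d = y − 188:
  bottom flange: d = -179 mm → contributes +115 444 800 mm⁴
  web: d = 0 mm → contributes +52 405 333 mm⁴
  top flange: d = 179 mm → contributes +115 444 800 mm⁴
Total I = 283 294 933 mm⁴.

I_xx ≈ 2.8 × 10⁸ mm⁴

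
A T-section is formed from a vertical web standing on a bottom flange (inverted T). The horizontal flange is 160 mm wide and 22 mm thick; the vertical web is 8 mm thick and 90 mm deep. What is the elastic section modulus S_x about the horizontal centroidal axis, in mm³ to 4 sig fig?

S_x ≈ 2.735 × 10⁴ mm³

Decompose the section into non-overlapping parts with the origin at the bottom-left of its bounding rectangle.
Flange: 160 × 22, A = 3 520 mm², y = 11 mm, Ī = 141 973 mm⁴.
Web: 8 × 90, A = 720 mm², y = 67 mm, Ī = 486 000 mm⁴.
Centroid: ȳ = ΣA·y / ΣA = 20.5094 mm.
Transfer each piece to the horizontal centroidal axis using Ī + A·d² with d = y − 20.5094:
  flange: d = -9.50943 mm → contributes +460 285 mm⁴
  web: d = 46.4906 mm → contributes +2 042 188 mm⁴
Total I = 2 502 473 mm⁴.
Extreme fibre distance c = 91.4906 mm; S = I/c = 27352.3 mm³.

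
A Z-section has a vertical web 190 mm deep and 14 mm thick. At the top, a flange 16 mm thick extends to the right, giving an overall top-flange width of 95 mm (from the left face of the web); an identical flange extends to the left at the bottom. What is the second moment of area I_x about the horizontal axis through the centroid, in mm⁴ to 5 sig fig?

I_x ≈ 2.7676 × 10⁷ mm⁴

Break the section into simple shapes (no overlaps), measuring from the bottom-left corner of the bounding box.
Web: 14 × 190, A = 2 660 mm², y = 95 mm, Ī = 8 002 167 mm⁴.
Top flange (beyond web): 81 × 16, A = 1 296 mm², y = 182 mm, Ī = 27 648 mm⁴.
Bottom flange (beyond web): 81 × 16, A = 1 296 mm², y = 8 mm, Ī = 27 648 mm⁴.
Centroid: ȳ = ΣA·y / ΣA = 95 mm.
Transfer each piece to the horizontal axis through the centroid using Ī + A·d² with d = y − 95:
  web: d = 0 mm → contributes +8 002 167 mm⁴
  top flange (beyond web): d = 87 mm → contributes +9 837 072 mm⁴
  bottom flange (beyond web): d = -87 mm → contributes +9 837 072 mm⁴
Total I = 27 676 311 mm⁴.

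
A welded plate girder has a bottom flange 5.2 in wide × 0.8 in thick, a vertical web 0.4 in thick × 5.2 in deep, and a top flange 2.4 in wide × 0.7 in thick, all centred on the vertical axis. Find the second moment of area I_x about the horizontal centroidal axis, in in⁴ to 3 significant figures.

Break the section into simple shapes (no overlaps), measuring from the bottom-left corner of the bounding box.
Bottom plate: 5.2 × 0.8, A = 4.16 in², y = 0.4 in, Ī = 0.22187 in⁴.
Web plate: 0.4 × 5.2, A = 2.08 in², y = 3.4 in, Ī = 4.6869 in⁴.
Top plate: 2.4 × 0.7, A = 1.68 in², y = 6.35 in, Ī = 0.0686 in⁴.
Centroid: ȳ = ΣA·y / ΣA = 2.45 in.
Transfer each piece to the horizontal centroidal axis using Ī + A·d² with d = y − 2.45:
  bottom plate: d = -2.05 in → contributes +17.704 in⁴
  web plate: d = 0.95 in → contributes +6.5641 in⁴
  top plate: d = 3.9 in → contributes +25.621 in⁴
Total I = 49.89 in⁴.

I_x ≈ 49.9 in⁴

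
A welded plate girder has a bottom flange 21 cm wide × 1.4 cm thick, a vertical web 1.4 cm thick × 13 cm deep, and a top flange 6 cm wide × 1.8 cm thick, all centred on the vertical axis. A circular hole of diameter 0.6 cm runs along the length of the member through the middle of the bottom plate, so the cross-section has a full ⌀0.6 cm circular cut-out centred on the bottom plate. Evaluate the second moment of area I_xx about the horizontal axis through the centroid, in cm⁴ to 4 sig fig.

I_xx ≈ 2075 cm⁴

Decompose the section into non-overlapping parts with the origin at the bottom-left of its bounding rectangle.
Bottom plate: 21 × 1.4, A = 29.4 cm², y = 0.7 cm, Ī = 4.802 cm⁴.
Web plate: 1.4 × 13, A = 18.2 cm², y = 7.9 cm, Ī = 256.317 cm⁴.
Top plate: 6 × 1.8, A = 10.8 cm², y = 15.3 cm, Ī = 2.916 cm⁴.
Hole (subtracted): ⌀0.6, A = 0.282743 cm², y = 0.7 cm, Ī = 0.00636173 cm⁴.
Centroid: ȳ = ΣA·y / ΣA = 5.66789 cm.
Transfer each piece to the horizontal axis through the centroid using Ī + A·d² with d = y − 5.66789:
  bottom plate: d = -4.96789 cm → contributes +730.391 cm⁴
  web plate: d = 2.23211 cm → contributes +346.995 cm⁴
  top plate: d = 9.63211 cm → contributes +1004.91 cm⁴
  hole: d = -4.96789 cm → contributes −6.98444 cm⁴
Total I = 2075.32 cm⁴.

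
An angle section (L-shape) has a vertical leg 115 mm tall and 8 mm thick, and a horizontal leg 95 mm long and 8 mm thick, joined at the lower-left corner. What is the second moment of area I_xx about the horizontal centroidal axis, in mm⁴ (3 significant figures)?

Decompose the section into non-overlapping parts with the origin at the bottom-left of its bounding rectangle.
Vertical leg: 8 × 115, A = 920 mm², y = 57.5 mm, Ī = 1 013 917 mm⁴.
Horizontal leg (remainder): 87 × 8, A = 696 mm², y = 4 mm, Ī = 3 712 mm⁴.
Centroid: ȳ = ΣA·y / ΣA = 34.458 mm.
Transfer each piece to the horizontal centroidal axis using Ī + A·d² with d = y − 34.458:
  vertical leg: d = 23.042 mm → contributes +1 502 379 mm⁴
  horizontal leg (remainder): d = -30.458 mm → contributes +649 381 mm⁴
Total I = 2 151 760 mm⁴.

I_xx ≈ 2.15 × 10⁶ mm⁴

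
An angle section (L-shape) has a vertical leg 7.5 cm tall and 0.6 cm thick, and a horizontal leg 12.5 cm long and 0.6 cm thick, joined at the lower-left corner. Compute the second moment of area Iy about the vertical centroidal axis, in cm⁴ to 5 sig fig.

Iy ≈ 192.22 cm⁴

Decompose the section into non-overlapping parts with the origin at the bottom-left of its bounding rectangle.
Vertical leg: 0.6 × 7.5, A = 4.5 cm², x = 0.3 cm, Ī = 0.135 cm⁴.
Horizontal leg (remainder): 11.9 × 0.6, A = 7.14 cm², x = 6.55 cm, Ī = 84.25795 cm⁴.
Centroid: x̄ = ΣA·x / ΣA = 4.133763 cm.
Transfer each piece to the vertical centroidal axis using Ī + A·d² with d = x − 4.133763:
  vertical leg: d = -3.833763 cm → contributes +66.27482 cm⁴
  horizontal leg (remainder): d = 2.416237 cm → contributes +125.9427 cm⁴
Total I = 192.2175 cm⁴.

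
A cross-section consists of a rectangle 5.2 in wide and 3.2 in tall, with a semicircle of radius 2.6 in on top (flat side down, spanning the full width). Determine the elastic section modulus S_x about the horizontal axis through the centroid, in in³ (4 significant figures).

S_x ≈ 21.16 in³

Treat the section as a set of non-overlapping primitives; coordinates are from the bounding-box lower-left.
Rectangular body: 5.2 × 3.2, A = 16.64 in², y = 1.6 in, Ī = 14.1995 in⁴.
Semicircular cap: semicircle r = 2.6, A = 10.6186 in², y = 4.30347 in, Ī = 5.01563 in⁴.
Centroid: ȳ = ΣA·y / ΣA = 2.65314 in.
Transfer each piece to the horizontal axis through the centroid using Ī + A·d² with d = y − 2.65314:
  rectangular body: d = -1.05314 in → contributes +32.6549 in⁴
  semicircular cap: d = 1.65034 in → contributes +33.9365 in⁴
Total I = 66.5914 in⁴.
Extreme fibre distance c = 3.14686 in; S = I/c = 21.1612 in³.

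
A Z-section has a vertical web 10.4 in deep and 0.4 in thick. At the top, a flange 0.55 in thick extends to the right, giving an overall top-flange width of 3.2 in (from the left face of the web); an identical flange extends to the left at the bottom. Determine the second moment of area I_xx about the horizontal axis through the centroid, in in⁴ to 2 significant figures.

Break the section into simple shapes (no overlaps), measuring from the bottom-left corner of the bounding box.
Web: 0.4 × 10.4, A = 4.16 in², y = 5.2 in, Ī = 37.5 in⁴.
Top flange (beyond web): 2.8 × 0.55, A = 1.54 in², y = 10.13 in, Ī = 0.03882 in⁴.
Bottom flange (beyond web): 2.8 × 0.55, A = 1.54 in², y = 0.275 in, Ī = 0.03882 in⁴.
Centroid: ȳ = ΣA·y / ΣA = 5.2 in.
Transfer each piece to the horizontal axis through the centroid using Ī + A·d² with d = y − 5.2:
  web: d = 0 in → contributes +37.5 in⁴
  top flange (beyond web): d = 4.925 in → contributes +37.39 in⁴
  bottom flange (beyond web): d = -4.925 in → contributes +37.39 in⁴
Total I = 112.3 in⁴.

I_xx ≈ 110 in⁴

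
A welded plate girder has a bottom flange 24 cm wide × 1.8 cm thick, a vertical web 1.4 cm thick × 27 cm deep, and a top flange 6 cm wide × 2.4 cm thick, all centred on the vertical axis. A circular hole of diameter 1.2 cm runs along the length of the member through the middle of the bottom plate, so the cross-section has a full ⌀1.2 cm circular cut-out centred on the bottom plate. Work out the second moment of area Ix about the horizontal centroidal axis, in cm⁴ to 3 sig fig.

Ix ≈ 1.25 × 10⁴ cm⁴

Treat the section as a set of non-overlapping primitives; coordinates are from the bounding-box lower-left.
Bottom plate: 24 × 1.8, A = 43.2 cm², y = 0.9 cm, Ī = 11.664 cm⁴.
Web plate: 1.4 × 27, A = 37.8 cm², y = 15.3 cm, Ī = 2296.4 cm⁴.
Top plate: 6 × 2.4, A = 14.4 cm², y = 30 cm, Ī = 6.912 cm⁴.
Hole (subtracted): ⌀1.2, A = 1.131 cm², y = 0.9 cm, Ī = 0.10179 cm⁴.
Centroid: ȳ = ΣA·y / ΣA = 11.119 cm.
Transfer each piece to the horizontal centroidal axis using Ī + A·d² with d = y − 11.119:
  bottom plate: d = -10.219 cm → contributes +4523.2 cm⁴
  web plate: d = 4.1807 cm → contributes +2 957 cm⁴
  top plate: d = 18.881 cm → contributes +5140.3 cm⁴
  hole: d = -10.219 cm → contributes −118.21 cm⁴
Total I = 12 502 cm⁴.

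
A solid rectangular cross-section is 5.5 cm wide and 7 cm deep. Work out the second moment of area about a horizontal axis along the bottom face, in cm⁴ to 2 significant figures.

I_base ≈ 630 cm⁴

The section: 5.5 × 7, A = 38.5 cm², y = 3.5 cm, Ī = 157.2 cm⁴.
Transfer it to the base of the section using Ī + A·d² with d = y − 0:
  the section: d = 3.5 cm → contributes +628.8 cm⁴
Total I = 628.8 cm⁴.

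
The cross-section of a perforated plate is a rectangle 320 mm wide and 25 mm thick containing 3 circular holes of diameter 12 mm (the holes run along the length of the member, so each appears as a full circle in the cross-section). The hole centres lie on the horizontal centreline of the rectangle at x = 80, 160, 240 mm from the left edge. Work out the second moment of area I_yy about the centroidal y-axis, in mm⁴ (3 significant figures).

I_yy ≈ 6.68 × 10⁷ mm⁴

Split into non-overlapping primitives; take the origin at the lower-left of the bounding box.
Plate: 320 × 25, A = 8 000 mm², x = 160 mm, Ī = 68 266 667 mm⁴.
Hole 1 (subtracted): ⌀12, A = 113.1 mm², x = 80 mm, Ī = 1017.9 mm⁴.
Hole 2 (subtracted): ⌀12, A = 113.1 mm², x = 160 mm, Ī = 1017.9 mm⁴.
Hole 3 (subtracted): ⌀12, A = 113.1 mm², x = 240 mm, Ī = 1017.9 mm⁴.
By symmetry the centroid is at mid-width, x̄ = 160 mm.
Transfer each piece to the centroidal y-axis using Ī + A·d² with d = x − 160:
  plate: d = 0 mm → contributes +68 266 667 mm⁴
  hole 1: d = -80 mm → contributes −724 841 mm⁴
  hole 2: d = 0 mm → contributes −1017.9 mm⁴
  hole 3: d = 80 mm → contributes −724 841 mm⁴
Total I = 66 815 967 mm⁴.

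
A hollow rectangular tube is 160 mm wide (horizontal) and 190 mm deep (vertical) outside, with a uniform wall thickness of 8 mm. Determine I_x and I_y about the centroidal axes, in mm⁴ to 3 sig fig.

Split into non-overlapping primitives; take the origin at the lower-left of the bounding box.
Outer rectangle: 160 × 190, A = 30 400 mm², y = 95 mm, Ī = 91 453 333 mm⁴.
Inner void (subtracted): 144 × 174, A = 25 056 mm², y = 95 mm, Ī = 63 216 288 mm⁴.
By symmetry the centroid is at mid-height, ȳ = 95 mm.
All pieces are centred on the centroidal x-axis, so I = ΣĪ (holes subtracted) = 28 237 045 mm⁴.
Repeating about the centroidal y-axis gives I_y = 21 556 565 mm⁴.

I_x ≈ 2.82 × 10⁷ mm⁴, I_y ≈ 2.16 × 10⁷ mm⁴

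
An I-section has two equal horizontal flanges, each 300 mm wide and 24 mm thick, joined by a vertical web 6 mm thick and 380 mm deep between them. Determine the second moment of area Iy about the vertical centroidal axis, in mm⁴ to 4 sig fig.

Treat the section as a set of non-overlapping primitives; coordinates are from the bounding-box lower-left.
Bottom flange: 300 × 24, A = 7 200 mm², x = 150 mm, Ī = 54 000 000 mm⁴.
Web: 6 × 380, A = 2 280 mm², x = 150 mm, Ī = 6 840 mm⁴.
Top flange: 300 × 24, A = 7 200 mm², x = 150 mm, Ī = 54 000 000 mm⁴.
By symmetry the centroid is at mid-width, x̄ = 150 mm.
All pieces are centred on the vertical centroidal axis, so I = ΣĪ = 108 006 840 mm⁴.

Iy ≈ 1.080 × 10⁸ mm⁴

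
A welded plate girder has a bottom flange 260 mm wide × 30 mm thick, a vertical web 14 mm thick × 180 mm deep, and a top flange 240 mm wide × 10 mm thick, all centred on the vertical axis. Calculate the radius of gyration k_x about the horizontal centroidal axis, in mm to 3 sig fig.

Decompose the section into non-overlapping parts with the origin at the bottom-left of its bounding rectangle.
Bottom plate: 260 × 30, A = 7 800 mm², y = 15 mm, Ī = 585 000 mm⁴.
Web plate: 14 × 180, A = 2 520 mm², y = 120 mm, Ī = 6 804 000 mm⁴.
Top plate: 240 × 10, A = 2 400 mm², y = 215 mm, Ī = 20 000 mm⁴.
Centroid: ȳ = ΣA·y / ΣA = 73.538 mm.
Transfer each piece to the horizontal centroidal axis using Ī + A·d² with d = y − 73.538:
  bottom plate: d = -58.538 mm → contributes +27 312 999 mm⁴
  web plate: d = 46.462 mm → contributes +12 244 030 mm⁴
  top plate: d = 141.46 mm → contributes +48 047 773 mm⁴
Total I = 87 604 802 mm⁴.
Radius of gyration: k = √(I/A) = √(87 604 802 / 12 720) = 82.989 mm.

k_x ≈ 83.0 mm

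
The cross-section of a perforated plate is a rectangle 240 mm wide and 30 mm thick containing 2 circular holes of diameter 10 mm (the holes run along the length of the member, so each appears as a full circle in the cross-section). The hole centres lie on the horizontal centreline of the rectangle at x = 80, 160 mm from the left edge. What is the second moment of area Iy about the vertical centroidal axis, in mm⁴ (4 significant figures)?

Iy ≈ 3.431 × 10⁷ mm⁴

Break the section into simple shapes (no overlaps), measuring from the bottom-left corner of the bounding box.
Plate: 240 × 30, A = 7 200 mm², x = 120 mm, Ī = 34 560 000 mm⁴.
Hole 1 (subtracted): ⌀10, A = 78.5398 mm², x = 80 mm, Ī = 490.874 mm⁴.
Hole 2 (subtracted): ⌀10, A = 78.5398 mm², x = 160 mm, Ī = 490.874 mm⁴.
By symmetry the centroid is at mid-width, x̄ = 120 mm.
Transfer each piece to the vertical centroidal axis using Ī + A·d² with d = x − 120:
  plate: d = 0 mm → contributes +34 560 000 mm⁴
  hole 1: d = -40 mm → contributes −126 155 mm⁴
  hole 2: d = 40 mm → contributes −126 155 mm⁴
Total I = 34 307 691 mm⁴.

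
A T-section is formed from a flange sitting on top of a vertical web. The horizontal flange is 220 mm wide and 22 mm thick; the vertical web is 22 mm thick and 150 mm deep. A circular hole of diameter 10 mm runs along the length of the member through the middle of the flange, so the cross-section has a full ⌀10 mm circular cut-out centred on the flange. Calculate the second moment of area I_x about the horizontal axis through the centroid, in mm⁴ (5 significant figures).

Split into non-overlapping primitives; take the origin at the lower-left of the bounding box.
Flange: 220 × 22, A = 4 840 mm², y = 161 mm, Ī = 195213.3 mm⁴.
Web: 22 × 150, A = 3 300 mm², y = 75 mm, Ī = 6 187 500 mm⁴.
Hole (subtracted): ⌀10, A = 78.53982 mm², y = 161 mm, Ī = 490.8739 mm⁴.
Centroid: ȳ = ΣA·y / ΣA = 125.7955 mm.
Transfer each piece to the horizontal axis through the centroid using Ī + A·d² with d = y − 125.7955:
  flange: d = 35.20454 mm → contributes +6 193 714 mm⁴
  web: d = -50.79546 mm → contributes +14 702 090 mm⁴
  hole: d = 35.20454 mm → contributes −97829.95 mm⁴
Total I = 20 797 974 mm⁴.

I_x ≈ 2.0798 × 10⁷ mm⁴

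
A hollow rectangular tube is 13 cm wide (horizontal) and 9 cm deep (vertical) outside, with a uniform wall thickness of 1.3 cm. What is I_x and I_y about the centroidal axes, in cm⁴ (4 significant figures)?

Treat the section as a set of non-overlapping primitives; coordinates are from the bounding-box lower-left.
Outer rectangle: 13 × 9, A = 117 cm², y = 4.5 cm, Ī = 789.75 cm⁴.
Inner void (subtracted): 10.4 × 6.4, A = 66.56 cm², y = 4.5 cm, Ī = 227.191 cm⁴.
By symmetry the centroid is at mid-height, ȳ = 4.5 cm.
All pieces are centred on the centroidal x-axis, so I = ΣĪ (holes subtracted) = 562.559 cm⁴.
Repeating about the centroidal y-axis gives I_y = 1047.82 cm⁴.

I_x ≈ 562.6 cm⁴, I_y ≈ 1048 cm⁴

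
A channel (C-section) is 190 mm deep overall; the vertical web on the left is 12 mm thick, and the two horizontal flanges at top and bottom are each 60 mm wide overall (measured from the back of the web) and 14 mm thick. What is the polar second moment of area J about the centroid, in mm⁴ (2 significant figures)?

Treat the section as a set of non-overlapping primitives; coordinates are from the bounding-box lower-left.
Web: 12 × 190, A = 2 280 mm², y = 95 mm, Ī = 6 859 000 mm⁴.
Top flange (beyond web): 48 × 14, A = 672 mm², y = 183 mm, Ī = 10 976 mm⁴.
Bottom flange (beyond web): 48 × 14, A = 672 mm², y = 7 mm, Ī = 10 976 mm⁴.
By symmetry the centroid is at mid-height, ȳ = 95 mm.
Transfer each piece to the centroidal x-axis using Ī + A·d² with d = y − 95:
  web: d = 0 mm → contributes +6 859 000 mm⁴
  top flange (beyond web): d = 88 mm → contributes +5 214 944 mm⁴
  bottom flange (beyond web): d = -88 mm → contributes +5 214 944 mm⁴
Total I = 17 288 888 mm⁴.
For the y-axis: x̄ = 17.13 mm.
Repeating about the centroidal y-axis gives I_y = 1 046 415 mm⁴.
Polar second moment: J = I_x + I_y = 18 335 303 mm⁴.

J ≈ 1.8 × 10⁷ mm⁴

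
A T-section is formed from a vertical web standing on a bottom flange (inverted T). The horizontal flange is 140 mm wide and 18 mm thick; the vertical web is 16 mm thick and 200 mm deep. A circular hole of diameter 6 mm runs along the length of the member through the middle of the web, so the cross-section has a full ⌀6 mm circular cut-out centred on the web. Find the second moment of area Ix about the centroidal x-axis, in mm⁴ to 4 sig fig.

Break the section into simple shapes (no overlaps), measuring from the bottom-left corner of the bounding box.
Flange: 140 × 18, A = 2 520 mm², y = 9 mm, Ī = 68 040 mm⁴.
Web: 16 × 200, A = 3 200 mm², y = 118 mm, Ī = 10 666 667 mm⁴.
Hole (subtracted): ⌀6, A = 28.2743 mm², y = 118 mm, Ī = 63.6173 mm⁴.
Centroid: ȳ = ΣA·y / ΣA = 69.7405 mm.
Transfer each piece to the centroidal x-axis using Ī + A·d² with d = y − 69.7405:
  flange: d = -60.7405 mm → contributes +9 365 340 mm⁴
  web: d = 48.2595 mm → contributes +18 119 410 mm⁴
  hole: d = 48.2595 mm → contributes −65 914 mm⁴
Total I = 27 418 836 mm⁴.

Ix ≈ 2.742 × 10⁷ mm⁴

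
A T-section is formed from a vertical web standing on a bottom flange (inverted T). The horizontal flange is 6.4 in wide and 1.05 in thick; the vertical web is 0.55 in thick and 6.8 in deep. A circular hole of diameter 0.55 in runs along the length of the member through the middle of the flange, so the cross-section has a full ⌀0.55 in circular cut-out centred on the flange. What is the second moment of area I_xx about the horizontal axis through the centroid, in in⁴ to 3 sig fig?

I_xx ≈ 51.6 in⁴

Break the section into simple shapes (no overlaps), measuring from the bottom-left corner of the bounding box.
Flange: 6.4 × 1.05, A = 6.72 in², y = 0.525 in, Ī = 0.6174 in⁴.
Web: 0.55 × 6.8, A = 3.74 in², y = 4.45 in, Ī = 14.411 in⁴.
Hole (subtracted): ⌀0.55, A = 0.23758 in², y = 0.525 in, Ī = 0.0044918 in⁴.
Centroid: ȳ = ΣA·y / ΣA = 1.961 in.
Transfer each piece to the horizontal axis through the centroid using Ī + A·d² with d = y − 1.961:
  flange: d = -1.436 in → contributes +14.475 in⁴
  web: d = 2.489 in → contributes +37.581 in⁴
  hole: d = -1.436 in → contributes −0.49442 in⁴
Total I = 51.561 in⁴.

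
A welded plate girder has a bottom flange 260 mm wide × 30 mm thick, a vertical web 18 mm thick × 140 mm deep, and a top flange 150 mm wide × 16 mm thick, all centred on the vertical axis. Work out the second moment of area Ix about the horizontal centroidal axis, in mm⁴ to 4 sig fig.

Break the section into simple shapes (no overlaps), measuring from the bottom-left corner of the bounding box.
Bottom plate: 260 × 30, A = 7 800 mm², y = 15 mm, Ī = 585 000 mm⁴.
Web plate: 18 × 140, A = 2 520 mm², y = 100 mm, Ī = 4 116 000 mm⁴.
Top plate: 150 × 16, A = 2 400 mm², y = 178 mm, Ī = 51 200 mm⁴.
Centroid: ȳ = ΣA·y / ΣA = 62.5943 mm.
Transfer each piece to the horizontal centroidal axis using Ī + A·d² with d = y − 62.5943:
  bottom plate: d = -47.5943 mm → contributes +18 253 725 mm⁴
  web plate: d = 37.4057 mm → contributes +7 641 942 mm⁴
  top plate: d = 115.406 mm → contributes +32 015 519 mm⁴
Total I = 57 911 187 mm⁴.

Ix ≈ 5.791 × 10⁷ mm⁴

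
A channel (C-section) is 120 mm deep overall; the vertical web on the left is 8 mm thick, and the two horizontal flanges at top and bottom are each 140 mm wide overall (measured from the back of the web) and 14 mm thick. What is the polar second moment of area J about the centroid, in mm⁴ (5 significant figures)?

Treat the section as a set of non-overlapping primitives; coordinates are from the bounding-box lower-left.
Web: 8 × 120, A = 960 mm², y = 60 mm, Ī = 1 152 000 mm⁴.
Top flange (beyond web): 132 × 14, A = 1 848 mm², y = 113 mm, Ī = 30 184 mm⁴.
Bottom flange (beyond web): 132 × 14, A = 1 848 mm², y = 7 mm, Ī = 30 184 mm⁴.
By symmetry the centroid is at mid-height, ȳ = 60 mm.
Transfer each piece to the centroidal x-axis using Ī + A·d² with d = y − 60:
  web: d = 0 mm → contributes +1 152 000 mm⁴
  top flange (beyond web): d = 53 mm → contributes +5 221 216 mm⁴
  bottom flange (beyond web): d = -53 mm → contributes +5 221 216 mm⁴
Total I = 11 594 432 mm⁴.
For the y-axis: x̄ = 59.56701 mm.
Repeating about the centroidal y-axis gives I_y = 9 105 815 mm⁴.
Polar second moment: J = I_x + I_y = 20 700 247 mm⁴.

J ≈ 2.0700 × 10⁷ mm⁴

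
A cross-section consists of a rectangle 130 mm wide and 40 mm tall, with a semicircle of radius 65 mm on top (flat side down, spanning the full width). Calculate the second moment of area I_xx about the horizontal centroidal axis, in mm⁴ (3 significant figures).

Split into non-overlapping primitives; take the origin at the lower-left of the bounding box.
Rectangular body: 130 × 40, A = 5 200 mm², y = 20 mm, Ī = 693 333 mm⁴.
Semicircular cap: semicircle r = 65, A = 6636.6 mm², y = 67.587 mm, Ī = 1 959 230 mm⁴.
Centroid: ȳ = ΣA·y / ΣA = 46.681 mm.
Transfer each piece to the horizontal centroidal axis using Ī + A·d² with d = y − 46.681:
  rectangular body: d = -26.681 mm → contributes +4 395 156 mm⁴
  semicircular cap: d = 20.906 mm → contributes +4 859 727 mm⁴
Total I = 9 254 882 mm⁴.

I_xx ≈ 9.25 × 10⁶ mm⁴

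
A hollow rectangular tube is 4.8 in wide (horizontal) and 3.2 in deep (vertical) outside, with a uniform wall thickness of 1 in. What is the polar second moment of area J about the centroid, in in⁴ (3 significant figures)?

J ≈ 40.0 in⁴

Break the section into simple shapes (no overlaps), measuring from the bottom-left corner of the bounding box.
Outer rectangle: 4.8 × 3.2, A = 15.36 in², y = 1.6 in, Ī = 13.107 in⁴.
Inner void (subtracted): 2.8 × 1.2, A = 3.36 in², y = 1.6 in, Ī = 0.4032 in⁴.
By symmetry the centroid is at mid-height, ȳ = 1.6 in.
All pieces are centred on the centroidal x-axis, so I = ΣĪ (holes subtracted) = 12.704 in⁴.
Repeating about the centroidal y-axis gives I_y = 27.296 in⁴.
Polar second moment: J = I_x + I_y = 40 in⁴.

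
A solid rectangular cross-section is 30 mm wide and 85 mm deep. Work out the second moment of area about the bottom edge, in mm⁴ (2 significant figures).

I_base ≈ 6.1 × 10⁶ mm⁴

The section: 30 × 85, A = 2 550 mm², y = 42.5 mm, Ī = 1 535 313 mm⁴.
Transfer it to a horizontal axis along the bottom face using Ī + A·d² with d = y − 0:
  the section: d = 42.5 mm → contributes +6 141 250 mm⁴
Total I = 6 141 250 mm⁴.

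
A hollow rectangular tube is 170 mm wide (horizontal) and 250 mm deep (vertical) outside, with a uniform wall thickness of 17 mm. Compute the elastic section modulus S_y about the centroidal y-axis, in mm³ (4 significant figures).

S_y ≈ 6.715 × 10⁵ mm³

Decompose the section into non-overlapping parts with the origin at the bottom-left of its bounding rectangle.
Outer rectangle: 170 × 250, A = 42 500 mm², x = 85 mm, Ī = 102 354 167 mm⁴.
Inner void (subtracted): 136 × 216, A = 29 376 mm², x = 85 mm, Ī = 45 278 208 mm⁴.
By symmetry the centroid is at mid-width, x̄ = 85 mm.
All pieces are centred on the centroidal y-axis, so I = ΣĪ (holes subtracted) = 57 075 959 mm⁴.
Extreme fibre distance c = 85 mm; S = I/c = 671 482 mm³.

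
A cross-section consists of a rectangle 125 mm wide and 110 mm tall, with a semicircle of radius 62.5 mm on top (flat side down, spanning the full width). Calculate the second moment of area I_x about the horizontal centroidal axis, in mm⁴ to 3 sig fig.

Break the section into simple shapes (no overlaps), measuring from the bottom-left corner of the bounding box.
Rectangular body: 125 × 110, A = 13 750 mm², y = 55 mm, Ī = 13 864 583 mm⁴.
Semicircular cap: semicircle r = 62.5, A = 6135.9 mm², y = 136.53 mm, Ī = 1 674 758 mm⁴.
Centroid: ȳ = ΣA·y / ΣA = 80.155 mm.
Transfer each piece to the horizontal centroidal axis using Ī + A·d² with d = y − 80.155:
  rectangular body: d = -25.155 mm → contributes +22 565 428 mm⁴
  semicircular cap: d = 56.371 mm → contributes +21 172 494 mm⁴
Total I = 43 737 922 mm⁴.

I_x ≈ 4.37 × 10⁷ mm⁴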